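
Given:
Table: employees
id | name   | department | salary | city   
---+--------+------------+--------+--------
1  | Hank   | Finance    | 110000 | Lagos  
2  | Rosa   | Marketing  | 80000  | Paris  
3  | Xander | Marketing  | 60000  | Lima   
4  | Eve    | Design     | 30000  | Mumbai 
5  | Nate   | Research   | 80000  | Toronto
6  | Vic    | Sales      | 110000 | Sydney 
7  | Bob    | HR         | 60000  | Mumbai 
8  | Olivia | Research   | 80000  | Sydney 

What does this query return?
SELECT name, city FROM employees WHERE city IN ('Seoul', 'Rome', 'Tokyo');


Filtering: city IN ('Seoul', 'Rome', 'Tokyo')
Matching: 0 rows

Empty result set (0 rows)


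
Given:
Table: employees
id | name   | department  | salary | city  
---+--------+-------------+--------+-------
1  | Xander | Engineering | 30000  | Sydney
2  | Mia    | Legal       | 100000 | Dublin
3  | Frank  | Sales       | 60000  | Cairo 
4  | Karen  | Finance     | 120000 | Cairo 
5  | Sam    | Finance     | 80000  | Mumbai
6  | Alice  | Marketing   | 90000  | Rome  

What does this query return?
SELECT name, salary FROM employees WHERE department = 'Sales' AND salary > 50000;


Filtering: department = 'Sales' AND salary > 50000
Matching: 1 rows

1 rows:
Frank, 60000


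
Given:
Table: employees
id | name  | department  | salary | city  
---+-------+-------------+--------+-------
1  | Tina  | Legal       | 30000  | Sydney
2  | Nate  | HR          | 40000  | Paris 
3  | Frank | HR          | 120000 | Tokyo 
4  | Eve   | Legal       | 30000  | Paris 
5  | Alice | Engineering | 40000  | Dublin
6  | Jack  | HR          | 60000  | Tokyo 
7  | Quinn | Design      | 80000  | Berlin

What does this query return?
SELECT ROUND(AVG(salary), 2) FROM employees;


SUM(salary) = 400000
COUNT = 7
ROUND(AVG, 2) = ROUND(400000 / 7, 2) = 57142.86

57142.86


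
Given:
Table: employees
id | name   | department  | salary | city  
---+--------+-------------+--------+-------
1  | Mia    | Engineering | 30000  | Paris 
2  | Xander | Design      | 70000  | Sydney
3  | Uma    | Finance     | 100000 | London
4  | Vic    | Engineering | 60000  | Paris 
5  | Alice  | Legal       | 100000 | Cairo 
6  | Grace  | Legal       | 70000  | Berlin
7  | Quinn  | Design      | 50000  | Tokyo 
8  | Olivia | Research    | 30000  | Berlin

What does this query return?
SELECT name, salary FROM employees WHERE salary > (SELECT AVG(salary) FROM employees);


Subquery: AVG(salary) = 63750.0
Filtering: salary > 63750.0
  Xander (70000) -> MATCH
  Uma (100000) -> MATCH
  Alice (100000) -> MATCH
  Grace (70000) -> MATCH


4 rows:
Xander, 70000
Uma, 100000
Alice, 100000
Grace, 70000


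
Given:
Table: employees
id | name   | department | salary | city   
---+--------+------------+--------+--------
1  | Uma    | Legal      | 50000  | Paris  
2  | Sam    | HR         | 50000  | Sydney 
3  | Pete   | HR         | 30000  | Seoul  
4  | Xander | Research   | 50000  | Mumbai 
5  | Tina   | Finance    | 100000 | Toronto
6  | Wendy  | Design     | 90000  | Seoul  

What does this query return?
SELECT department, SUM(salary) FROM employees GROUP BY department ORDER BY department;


Summing salary within each department:
  Design: 90000 = 90000
  Finance: 100000 = 100000
  HR: 50000 + 30000 = 80000
  Legal: 50000 = 50000
  Research: 50000 = 50000


5 groups:
Design, 90000
Finance, 100000
HR, 80000
Legal, 50000
Research, 50000


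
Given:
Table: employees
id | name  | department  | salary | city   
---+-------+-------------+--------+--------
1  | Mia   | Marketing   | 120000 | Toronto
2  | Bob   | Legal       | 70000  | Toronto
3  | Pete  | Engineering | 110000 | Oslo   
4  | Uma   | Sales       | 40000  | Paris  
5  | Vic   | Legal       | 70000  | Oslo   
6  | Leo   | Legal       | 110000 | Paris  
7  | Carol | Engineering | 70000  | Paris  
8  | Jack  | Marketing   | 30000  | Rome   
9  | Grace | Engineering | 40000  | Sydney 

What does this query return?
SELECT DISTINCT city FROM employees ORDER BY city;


All 'city' values (row order): Toronto, Toronto, Oslo, Paris, Oslo, Paris, Paris, Rome, Sydney
Removing duplicates leaves 5 unique value(s).

5 values:
Oslo
Paris
Rome
Sydney
Toronto


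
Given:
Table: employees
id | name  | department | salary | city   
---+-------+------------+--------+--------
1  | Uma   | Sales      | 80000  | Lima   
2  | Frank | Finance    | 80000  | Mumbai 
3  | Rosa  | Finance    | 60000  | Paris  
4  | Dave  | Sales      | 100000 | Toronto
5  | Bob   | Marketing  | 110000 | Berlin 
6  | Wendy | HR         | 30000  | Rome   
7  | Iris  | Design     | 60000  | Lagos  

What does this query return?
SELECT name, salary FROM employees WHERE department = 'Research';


Filtering: department = 'Research'
Matching rows: 0

Empty result set (0 rows)


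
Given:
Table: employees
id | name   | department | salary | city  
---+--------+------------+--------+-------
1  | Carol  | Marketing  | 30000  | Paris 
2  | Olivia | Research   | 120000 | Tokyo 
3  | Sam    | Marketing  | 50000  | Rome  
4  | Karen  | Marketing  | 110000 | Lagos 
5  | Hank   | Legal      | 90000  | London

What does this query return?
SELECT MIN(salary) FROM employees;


Salaries: 30000, 120000, 50000, 110000, 90000
MIN = 30000

30000


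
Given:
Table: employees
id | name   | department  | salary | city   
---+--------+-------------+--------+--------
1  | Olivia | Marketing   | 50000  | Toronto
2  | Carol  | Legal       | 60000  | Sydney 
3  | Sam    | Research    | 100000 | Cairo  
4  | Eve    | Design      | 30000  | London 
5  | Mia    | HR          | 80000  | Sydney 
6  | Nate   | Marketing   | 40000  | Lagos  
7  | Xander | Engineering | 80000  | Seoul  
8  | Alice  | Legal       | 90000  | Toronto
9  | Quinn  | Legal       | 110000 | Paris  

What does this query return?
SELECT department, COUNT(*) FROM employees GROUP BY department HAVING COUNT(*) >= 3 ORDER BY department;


Groups with count >= 3:
  Legal: 3 -> PASS
  Design: 1 -> filtered out
  Engineering: 1 -> filtered out
  HR: 1 -> filtered out
  Marketing: 2 -> filtered out
  Research: 1 -> filtered out


1 groups:
Legal, 3


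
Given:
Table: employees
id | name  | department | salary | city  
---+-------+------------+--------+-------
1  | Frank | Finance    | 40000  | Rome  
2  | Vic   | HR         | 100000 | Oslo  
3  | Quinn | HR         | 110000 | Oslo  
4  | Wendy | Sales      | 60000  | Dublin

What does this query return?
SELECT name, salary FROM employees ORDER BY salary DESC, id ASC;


Sorting by salary DESC, then id ASC for ties

4 rows:
Quinn, 110000
Vic, 100000
Wendy, 60000
Frank, 40000


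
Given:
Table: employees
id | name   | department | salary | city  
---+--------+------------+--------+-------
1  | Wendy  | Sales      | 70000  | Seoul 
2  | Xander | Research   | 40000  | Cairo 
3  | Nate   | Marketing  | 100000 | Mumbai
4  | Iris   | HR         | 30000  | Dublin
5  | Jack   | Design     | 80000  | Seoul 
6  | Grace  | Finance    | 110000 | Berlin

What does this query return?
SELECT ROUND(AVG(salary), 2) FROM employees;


SUM(salary) = 430000
COUNT = 6
ROUND(AVG, 2) = ROUND(430000 / 6, 2) = 71666.67

71666.67


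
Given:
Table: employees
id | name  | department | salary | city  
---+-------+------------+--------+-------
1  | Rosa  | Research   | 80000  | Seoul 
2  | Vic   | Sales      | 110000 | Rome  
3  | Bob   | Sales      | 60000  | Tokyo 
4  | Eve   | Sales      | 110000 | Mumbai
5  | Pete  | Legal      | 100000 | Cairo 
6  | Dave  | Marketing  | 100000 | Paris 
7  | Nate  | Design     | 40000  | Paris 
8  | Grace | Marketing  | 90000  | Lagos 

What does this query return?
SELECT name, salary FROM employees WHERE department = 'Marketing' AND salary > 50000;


Filtering: department = 'Marketing' AND salary > 50000
Matching: 2 rows

2 rows:
Dave, 100000
Grace, 90000


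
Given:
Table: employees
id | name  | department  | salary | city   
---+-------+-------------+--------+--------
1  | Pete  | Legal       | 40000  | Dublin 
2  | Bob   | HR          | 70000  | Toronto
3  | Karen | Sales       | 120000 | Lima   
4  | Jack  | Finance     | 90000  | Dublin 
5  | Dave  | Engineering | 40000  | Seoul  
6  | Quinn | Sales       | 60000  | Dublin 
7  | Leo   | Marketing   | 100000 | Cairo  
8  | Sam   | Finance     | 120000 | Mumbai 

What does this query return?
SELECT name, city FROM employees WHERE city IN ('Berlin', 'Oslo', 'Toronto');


Filtering: city IN ('Berlin', 'Oslo', 'Toronto')
Matching: 1 rows

1 rows:
Bob, Toronto


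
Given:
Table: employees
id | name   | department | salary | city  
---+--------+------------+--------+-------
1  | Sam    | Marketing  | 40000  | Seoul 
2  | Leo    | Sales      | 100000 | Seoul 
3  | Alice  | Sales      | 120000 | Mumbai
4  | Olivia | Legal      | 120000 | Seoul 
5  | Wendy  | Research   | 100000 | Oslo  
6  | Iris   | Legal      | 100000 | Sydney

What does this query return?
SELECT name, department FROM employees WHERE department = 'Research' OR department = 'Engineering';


Filtering: department = 'Research' OR 'Engineering'
Matching: 1 rows

1 rows:
Wendy, Research


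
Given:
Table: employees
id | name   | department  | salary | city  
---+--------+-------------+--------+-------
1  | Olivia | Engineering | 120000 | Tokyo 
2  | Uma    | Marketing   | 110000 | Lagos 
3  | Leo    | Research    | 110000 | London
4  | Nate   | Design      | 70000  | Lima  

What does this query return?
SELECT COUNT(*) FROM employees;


COUNT(*) counts all rows

4


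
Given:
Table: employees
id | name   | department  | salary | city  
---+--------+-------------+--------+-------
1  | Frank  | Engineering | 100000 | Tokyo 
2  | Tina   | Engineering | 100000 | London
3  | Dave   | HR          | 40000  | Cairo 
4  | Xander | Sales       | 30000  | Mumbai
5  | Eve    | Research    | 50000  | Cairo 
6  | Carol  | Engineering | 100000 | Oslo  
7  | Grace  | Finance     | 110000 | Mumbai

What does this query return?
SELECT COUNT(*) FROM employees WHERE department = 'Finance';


Counting rows where department = 'Finance'
  Grace -> MATCH


1


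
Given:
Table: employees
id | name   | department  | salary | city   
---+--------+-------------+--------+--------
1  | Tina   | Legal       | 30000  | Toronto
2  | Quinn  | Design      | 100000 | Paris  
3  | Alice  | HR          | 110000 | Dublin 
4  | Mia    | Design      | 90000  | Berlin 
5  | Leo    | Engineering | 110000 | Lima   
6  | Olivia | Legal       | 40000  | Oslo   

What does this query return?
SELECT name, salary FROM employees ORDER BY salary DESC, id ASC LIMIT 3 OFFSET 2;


Sort by salary DESC (id ASC tiebreak), then skip 2 and take 3
Rows 3 through 5

3 rows:
Quinn, 100000
Mia, 90000
Olivia, 40000


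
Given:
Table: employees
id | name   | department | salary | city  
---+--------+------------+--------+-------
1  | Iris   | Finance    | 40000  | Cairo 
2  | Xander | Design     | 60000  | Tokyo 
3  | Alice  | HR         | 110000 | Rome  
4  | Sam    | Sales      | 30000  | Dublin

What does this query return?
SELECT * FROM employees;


SELECT * returns all 4 rows with all columns

4 rows:
1, Iris, Finance, 40000, Cairo
2, Xander, Design, 60000, Tokyo
3, Alice, HR, 110000, Rome
4, Sam, Sales, 30000, Dublin


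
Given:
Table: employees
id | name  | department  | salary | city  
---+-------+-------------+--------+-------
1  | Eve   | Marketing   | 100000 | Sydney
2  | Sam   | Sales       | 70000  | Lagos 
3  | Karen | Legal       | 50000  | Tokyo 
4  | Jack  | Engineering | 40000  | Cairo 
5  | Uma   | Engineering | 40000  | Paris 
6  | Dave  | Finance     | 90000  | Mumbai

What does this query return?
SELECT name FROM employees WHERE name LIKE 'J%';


LIKE 'J%' matches names starting with 'J'
Matching: 1

1 rows:
Jack


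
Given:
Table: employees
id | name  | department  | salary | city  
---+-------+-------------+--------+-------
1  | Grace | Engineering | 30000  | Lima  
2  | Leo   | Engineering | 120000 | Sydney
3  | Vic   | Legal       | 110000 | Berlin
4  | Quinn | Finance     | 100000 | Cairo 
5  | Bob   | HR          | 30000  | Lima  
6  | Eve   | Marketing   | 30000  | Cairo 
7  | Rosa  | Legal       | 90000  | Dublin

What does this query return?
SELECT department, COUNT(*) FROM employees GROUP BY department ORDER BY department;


Assigning each row to its department group:
  Grace -> Engineering
  Leo -> Engineering
  Vic -> Legal
  Quinn -> Finance
  Bob -> HR
  Eve -> Marketing
  Rosa -> Legal


5 groups:
Engineering, 2
Finance, 1
HR, 1
Legal, 2
Marketing, 1


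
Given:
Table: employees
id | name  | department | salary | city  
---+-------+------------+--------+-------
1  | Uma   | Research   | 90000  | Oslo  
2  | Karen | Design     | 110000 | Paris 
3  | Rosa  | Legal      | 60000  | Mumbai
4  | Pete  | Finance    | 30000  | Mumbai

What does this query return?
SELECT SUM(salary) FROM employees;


SUM(salary) = 90000 + 110000 + 60000 + 30000 = 290000

290000


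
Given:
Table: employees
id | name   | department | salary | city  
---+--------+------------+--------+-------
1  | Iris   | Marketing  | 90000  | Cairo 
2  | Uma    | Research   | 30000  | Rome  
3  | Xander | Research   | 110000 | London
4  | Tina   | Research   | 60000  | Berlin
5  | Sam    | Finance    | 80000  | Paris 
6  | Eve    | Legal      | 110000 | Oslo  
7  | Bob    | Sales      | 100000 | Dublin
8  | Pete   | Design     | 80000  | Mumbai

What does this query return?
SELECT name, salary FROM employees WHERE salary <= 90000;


Filtering: salary <= 90000
Matching: 5 rows

5 rows:
Iris, 90000
Uma, 30000
Tina, 60000
Sam, 80000
Pete, 80000


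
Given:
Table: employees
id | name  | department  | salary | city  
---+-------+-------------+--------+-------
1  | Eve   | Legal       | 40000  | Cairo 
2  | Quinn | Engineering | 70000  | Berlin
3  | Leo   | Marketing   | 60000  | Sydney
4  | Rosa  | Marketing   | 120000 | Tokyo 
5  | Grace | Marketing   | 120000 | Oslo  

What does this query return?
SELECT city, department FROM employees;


Projecting columns: city, department

5 rows:
Cairo, Legal
Berlin, Engineering
Sydney, Marketing
Tokyo, Marketing
Oslo, Marketing


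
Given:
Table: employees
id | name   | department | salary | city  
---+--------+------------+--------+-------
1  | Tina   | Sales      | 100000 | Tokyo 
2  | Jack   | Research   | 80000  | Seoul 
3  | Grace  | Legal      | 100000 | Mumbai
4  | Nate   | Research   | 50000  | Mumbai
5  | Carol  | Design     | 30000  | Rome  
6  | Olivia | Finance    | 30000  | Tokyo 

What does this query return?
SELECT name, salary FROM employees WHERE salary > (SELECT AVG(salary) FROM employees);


Subquery: AVG(salary) = 65000.0
Filtering: salary > 65000.0
  Tina (100000) -> MATCH
  Jack (80000) -> MATCH
  Grace (100000) -> MATCH


3 rows:
Tina, 100000
Jack, 80000
Grace, 100000


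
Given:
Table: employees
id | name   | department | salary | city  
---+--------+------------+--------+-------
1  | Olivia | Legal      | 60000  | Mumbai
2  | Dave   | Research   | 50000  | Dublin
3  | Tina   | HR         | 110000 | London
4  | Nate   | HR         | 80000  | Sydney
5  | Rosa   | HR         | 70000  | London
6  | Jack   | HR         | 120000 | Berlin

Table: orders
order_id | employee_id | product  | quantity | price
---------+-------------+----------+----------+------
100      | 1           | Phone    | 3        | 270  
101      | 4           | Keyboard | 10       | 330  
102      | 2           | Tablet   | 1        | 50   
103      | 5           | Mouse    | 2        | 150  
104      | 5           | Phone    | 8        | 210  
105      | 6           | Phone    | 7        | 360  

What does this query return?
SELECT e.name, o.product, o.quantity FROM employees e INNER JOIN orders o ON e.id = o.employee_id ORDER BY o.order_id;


Joining employees.id = orders.employee_id:
  employee Olivia (id=1) -> order Phone
  employee Nate (id=4) -> order Keyboard
  employee Dave (id=2) -> order Tablet
  employee Rosa (id=5) -> order Mouse
  employee Rosa (id=5) -> order Phone
  employee Jack (id=6) -> order Phone


6 rows:
Olivia, Phone, 3
Nate, Keyboard, 10
Dave, Tablet, 1
Rosa, Mouse, 2
Rosa, Phone, 8
Jack, Phone, 7


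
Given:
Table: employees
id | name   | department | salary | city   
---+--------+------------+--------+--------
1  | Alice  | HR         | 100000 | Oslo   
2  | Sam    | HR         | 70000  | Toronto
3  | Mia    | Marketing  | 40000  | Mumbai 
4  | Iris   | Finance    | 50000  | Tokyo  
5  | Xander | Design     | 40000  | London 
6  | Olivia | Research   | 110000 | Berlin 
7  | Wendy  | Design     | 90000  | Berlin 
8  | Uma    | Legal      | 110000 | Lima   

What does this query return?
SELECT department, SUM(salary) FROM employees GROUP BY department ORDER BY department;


Summing salary within each department:
  Design: 40000 + 90000 = 130000
  Finance: 50000 = 50000
  HR: 100000 + 70000 = 170000
  Legal: 110000 = 110000
  Marketing: 40000 = 40000
  Research: 110000 = 110000


6 groups:
Design, 130000
Finance, 50000
HR, 170000
Legal, 110000
Marketing, 40000
Research, 110000


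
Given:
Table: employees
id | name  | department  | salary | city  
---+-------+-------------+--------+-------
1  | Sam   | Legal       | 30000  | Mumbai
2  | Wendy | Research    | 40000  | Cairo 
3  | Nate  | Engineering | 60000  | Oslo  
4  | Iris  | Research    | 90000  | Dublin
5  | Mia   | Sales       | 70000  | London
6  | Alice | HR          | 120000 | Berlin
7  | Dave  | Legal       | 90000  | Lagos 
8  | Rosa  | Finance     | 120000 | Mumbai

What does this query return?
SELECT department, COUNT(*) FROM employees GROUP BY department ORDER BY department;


Assigning each row to its department group:
  Sam -> Legal
  Wendy -> Research
  Nate -> Engineering
  Iris -> Research
  Mia -> Sales
  Alice -> HR
  Dave -> Legal
  Rosa -> Finance


6 groups:
Engineering, 1
Finance, 1
HR, 1
Legal, 2
Research, 2
Sales, 1


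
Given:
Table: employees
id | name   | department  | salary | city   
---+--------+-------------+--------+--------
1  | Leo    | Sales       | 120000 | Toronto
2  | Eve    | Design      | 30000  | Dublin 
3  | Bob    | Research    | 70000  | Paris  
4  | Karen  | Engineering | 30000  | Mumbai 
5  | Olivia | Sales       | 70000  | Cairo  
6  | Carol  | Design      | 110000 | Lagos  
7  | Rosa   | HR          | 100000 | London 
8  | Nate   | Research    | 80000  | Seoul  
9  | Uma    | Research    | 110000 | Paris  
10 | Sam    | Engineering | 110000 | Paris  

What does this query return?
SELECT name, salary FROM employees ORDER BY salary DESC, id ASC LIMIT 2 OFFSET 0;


Sort by salary DESC (id ASC tiebreak), then skip 0 and take 2
Rows 1 through 2

2 rows:
Leo, 120000
Carol, 110000


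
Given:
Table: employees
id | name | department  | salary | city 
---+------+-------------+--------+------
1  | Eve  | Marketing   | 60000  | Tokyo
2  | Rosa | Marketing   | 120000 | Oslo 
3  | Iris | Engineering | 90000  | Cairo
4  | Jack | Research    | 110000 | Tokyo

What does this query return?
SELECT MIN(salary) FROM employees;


Salaries: 60000, 120000, 90000, 110000
MIN = 60000

60000


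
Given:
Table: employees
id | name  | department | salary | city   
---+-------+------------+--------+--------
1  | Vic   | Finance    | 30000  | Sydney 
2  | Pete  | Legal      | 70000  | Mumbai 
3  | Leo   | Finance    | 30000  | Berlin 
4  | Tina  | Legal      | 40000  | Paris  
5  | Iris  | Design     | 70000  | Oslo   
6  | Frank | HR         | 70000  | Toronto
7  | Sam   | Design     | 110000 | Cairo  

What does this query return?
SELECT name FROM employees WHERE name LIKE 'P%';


LIKE 'P%' matches names starting with 'P'
Matching: 1

1 rows:
Pete


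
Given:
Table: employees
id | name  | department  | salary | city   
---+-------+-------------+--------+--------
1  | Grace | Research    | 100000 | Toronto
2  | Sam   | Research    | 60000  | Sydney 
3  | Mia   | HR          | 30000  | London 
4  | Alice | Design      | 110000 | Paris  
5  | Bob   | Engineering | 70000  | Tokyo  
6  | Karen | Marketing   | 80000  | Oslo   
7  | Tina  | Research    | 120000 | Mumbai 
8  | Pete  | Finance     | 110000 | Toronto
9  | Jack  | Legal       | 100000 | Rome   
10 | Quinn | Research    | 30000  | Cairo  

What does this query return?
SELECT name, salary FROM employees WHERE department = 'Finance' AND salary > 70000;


Filtering: department = 'Finance' AND salary > 70000
Matching: 1 rows

1 rows:
Pete, 110000


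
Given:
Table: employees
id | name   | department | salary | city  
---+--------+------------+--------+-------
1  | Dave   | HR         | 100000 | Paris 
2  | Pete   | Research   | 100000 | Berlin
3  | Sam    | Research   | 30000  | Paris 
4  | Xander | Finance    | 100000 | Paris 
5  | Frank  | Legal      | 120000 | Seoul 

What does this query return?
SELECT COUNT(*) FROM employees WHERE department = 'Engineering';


Counting rows where department = 'Engineering'


0


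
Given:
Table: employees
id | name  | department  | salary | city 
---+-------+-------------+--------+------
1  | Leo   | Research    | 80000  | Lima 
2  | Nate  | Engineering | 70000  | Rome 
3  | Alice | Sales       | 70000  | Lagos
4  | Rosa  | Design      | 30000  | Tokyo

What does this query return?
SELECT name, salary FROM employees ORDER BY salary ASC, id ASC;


Sorting by salary ASC, then id ASC for ties

4 rows:
Rosa, 30000
Nate, 70000
Alice, 70000
Leo, 80000


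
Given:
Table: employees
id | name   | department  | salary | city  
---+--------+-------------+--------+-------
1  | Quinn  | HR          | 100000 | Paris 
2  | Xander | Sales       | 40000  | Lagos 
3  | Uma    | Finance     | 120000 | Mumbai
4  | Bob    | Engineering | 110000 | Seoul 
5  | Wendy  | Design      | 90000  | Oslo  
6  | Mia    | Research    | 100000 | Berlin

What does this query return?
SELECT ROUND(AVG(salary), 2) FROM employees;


SUM(salary) = 560000
COUNT = 6
ROUND(AVG, 2) = ROUND(560000 / 6, 2) = 93333.33

93333.33


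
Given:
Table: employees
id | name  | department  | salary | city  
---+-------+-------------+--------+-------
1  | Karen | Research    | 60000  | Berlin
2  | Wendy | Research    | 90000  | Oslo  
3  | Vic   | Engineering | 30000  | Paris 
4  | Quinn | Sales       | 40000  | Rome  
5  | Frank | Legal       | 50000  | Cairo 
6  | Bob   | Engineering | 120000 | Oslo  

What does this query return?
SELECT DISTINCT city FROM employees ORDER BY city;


All 'city' values (row order): Berlin, Oslo, Paris, Rome, Cairo, Oslo
Removing duplicates leaves 5 unique value(s).

5 values:
Berlin
Cairo
Oslo
Paris
Rome


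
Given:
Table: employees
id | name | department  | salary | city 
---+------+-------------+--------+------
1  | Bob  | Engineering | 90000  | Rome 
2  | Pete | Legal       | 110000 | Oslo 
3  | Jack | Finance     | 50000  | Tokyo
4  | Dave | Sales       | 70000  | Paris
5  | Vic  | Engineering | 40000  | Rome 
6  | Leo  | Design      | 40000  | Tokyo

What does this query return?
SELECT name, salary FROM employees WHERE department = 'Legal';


Filtering: department = 'Legal'
Matching rows: 1

1 rows:
Pete, 110000


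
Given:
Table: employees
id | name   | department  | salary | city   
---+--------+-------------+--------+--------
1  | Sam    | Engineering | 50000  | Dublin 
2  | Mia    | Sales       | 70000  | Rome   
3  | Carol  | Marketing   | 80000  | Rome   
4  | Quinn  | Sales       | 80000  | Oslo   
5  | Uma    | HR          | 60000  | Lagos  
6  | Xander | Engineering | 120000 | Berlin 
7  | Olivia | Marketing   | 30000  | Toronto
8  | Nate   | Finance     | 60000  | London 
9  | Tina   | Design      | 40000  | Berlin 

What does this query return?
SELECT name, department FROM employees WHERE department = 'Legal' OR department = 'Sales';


Filtering: department = 'Legal' OR 'Sales'
Matching: 2 rows

2 rows:
Mia, Sales
Quinn, Sales


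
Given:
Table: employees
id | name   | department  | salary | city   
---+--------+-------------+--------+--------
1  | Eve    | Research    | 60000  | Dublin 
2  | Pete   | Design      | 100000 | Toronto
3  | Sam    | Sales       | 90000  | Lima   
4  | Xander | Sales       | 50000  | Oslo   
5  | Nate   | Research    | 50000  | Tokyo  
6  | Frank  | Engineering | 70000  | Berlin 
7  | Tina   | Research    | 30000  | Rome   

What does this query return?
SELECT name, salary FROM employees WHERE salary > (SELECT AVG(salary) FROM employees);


Subquery: AVG(salary) = 64285.71
Filtering: salary > 64285.71
  Pete (100000) -> MATCH
  Sam (90000) -> MATCH
  Frank (70000) -> MATCH


3 rows:
Pete, 100000
Sam, 90000
Frank, 70000


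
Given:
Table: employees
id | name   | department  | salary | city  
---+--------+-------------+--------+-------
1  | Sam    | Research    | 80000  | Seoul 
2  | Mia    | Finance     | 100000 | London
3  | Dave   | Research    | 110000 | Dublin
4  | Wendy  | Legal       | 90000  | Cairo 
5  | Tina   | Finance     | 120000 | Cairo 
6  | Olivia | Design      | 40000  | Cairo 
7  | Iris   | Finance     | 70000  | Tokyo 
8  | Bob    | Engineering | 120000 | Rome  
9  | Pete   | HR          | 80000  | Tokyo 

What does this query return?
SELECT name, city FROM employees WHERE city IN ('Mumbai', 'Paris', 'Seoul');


Filtering: city IN ('Mumbai', 'Paris', 'Seoul')
Matching: 1 rows

1 rows:
Sam, Seoul


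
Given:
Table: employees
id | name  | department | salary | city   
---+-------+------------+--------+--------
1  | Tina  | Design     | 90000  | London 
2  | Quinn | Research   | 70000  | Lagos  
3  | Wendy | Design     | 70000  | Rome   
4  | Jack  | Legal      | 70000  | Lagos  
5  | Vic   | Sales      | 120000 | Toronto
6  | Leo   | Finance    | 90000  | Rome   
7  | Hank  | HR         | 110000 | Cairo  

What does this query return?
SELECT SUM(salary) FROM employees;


SUM(salary) = 90000 + 70000 + 70000 + 70000 + 120000 + 90000 + 110000 = 620000

620000


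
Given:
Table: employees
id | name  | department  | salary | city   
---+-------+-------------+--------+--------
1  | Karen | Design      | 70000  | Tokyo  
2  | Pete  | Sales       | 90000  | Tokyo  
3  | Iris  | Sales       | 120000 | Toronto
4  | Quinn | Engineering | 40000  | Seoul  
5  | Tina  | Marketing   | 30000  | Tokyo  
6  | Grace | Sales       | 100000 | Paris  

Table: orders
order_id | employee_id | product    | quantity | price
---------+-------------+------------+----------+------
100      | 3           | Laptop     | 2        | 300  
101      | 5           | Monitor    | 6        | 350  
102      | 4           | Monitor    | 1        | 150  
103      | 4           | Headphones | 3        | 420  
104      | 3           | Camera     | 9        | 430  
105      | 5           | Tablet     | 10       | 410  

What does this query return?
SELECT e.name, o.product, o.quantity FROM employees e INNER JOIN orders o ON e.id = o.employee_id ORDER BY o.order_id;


Joining employees.id = orders.employee_id:
  employee Iris (id=3) -> order Laptop
  employee Tina (id=5) -> order Monitor
  employee Quinn (id=4) -> order Monitor
  employee Quinn (id=4) -> order Headphones
  employee Iris (id=3) -> order Camera
  employee Tina (id=5) -> order Tablet


6 rows:
Iris, Laptop, 2
Tina, Monitor, 6
Quinn, Monitor, 1
Quinn, Headphones, 3
Iris, Camera, 9
Tina, Tablet, 10


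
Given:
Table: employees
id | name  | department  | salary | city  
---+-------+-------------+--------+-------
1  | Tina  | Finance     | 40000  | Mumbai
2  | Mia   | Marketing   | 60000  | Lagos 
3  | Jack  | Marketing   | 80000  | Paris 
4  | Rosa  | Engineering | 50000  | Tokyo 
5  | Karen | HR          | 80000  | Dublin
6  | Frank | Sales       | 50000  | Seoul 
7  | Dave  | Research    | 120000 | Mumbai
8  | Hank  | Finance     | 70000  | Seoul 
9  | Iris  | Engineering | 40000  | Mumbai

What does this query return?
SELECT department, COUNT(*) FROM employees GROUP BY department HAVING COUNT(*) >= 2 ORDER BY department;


Groups with count >= 2:
  Engineering: 2 -> PASS
  Finance: 2 -> PASS
  Marketing: 2 -> PASS
  HR: 1 -> filtered out
  Research: 1 -> filtered out
  Sales: 1 -> filtered out


3 groups:
Engineering, 2
Finance, 2
Marketing, 2


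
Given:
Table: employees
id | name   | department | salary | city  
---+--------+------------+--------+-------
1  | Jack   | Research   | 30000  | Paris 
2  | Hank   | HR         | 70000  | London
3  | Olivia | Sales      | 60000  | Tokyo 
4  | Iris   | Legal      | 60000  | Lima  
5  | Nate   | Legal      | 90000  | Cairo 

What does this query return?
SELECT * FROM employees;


SELECT * returns all 5 rows with all columns

5 rows:
1, Jack, Research, 30000, Paris
2, Hank, HR, 70000, London
3, Olivia, Sales, 60000, Tokyo
4, Iris, Legal, 60000, Lima
5, Nate, Legal, 90000, Cairo


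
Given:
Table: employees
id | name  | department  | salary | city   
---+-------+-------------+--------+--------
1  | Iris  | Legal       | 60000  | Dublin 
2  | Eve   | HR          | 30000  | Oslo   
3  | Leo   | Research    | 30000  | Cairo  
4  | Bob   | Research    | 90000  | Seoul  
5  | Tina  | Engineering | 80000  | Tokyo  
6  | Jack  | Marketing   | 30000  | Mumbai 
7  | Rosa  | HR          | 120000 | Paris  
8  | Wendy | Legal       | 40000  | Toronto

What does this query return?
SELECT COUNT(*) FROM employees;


COUNT(*) counts all rows

8


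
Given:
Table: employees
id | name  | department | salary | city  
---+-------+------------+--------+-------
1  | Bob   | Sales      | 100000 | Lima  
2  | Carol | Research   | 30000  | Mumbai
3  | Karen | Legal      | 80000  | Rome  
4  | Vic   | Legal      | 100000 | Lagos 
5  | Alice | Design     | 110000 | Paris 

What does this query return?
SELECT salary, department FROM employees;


Projecting columns: salary, department

5 rows:
100000, Sales
30000, Research
80000, Legal
100000, Legal
110000, Design


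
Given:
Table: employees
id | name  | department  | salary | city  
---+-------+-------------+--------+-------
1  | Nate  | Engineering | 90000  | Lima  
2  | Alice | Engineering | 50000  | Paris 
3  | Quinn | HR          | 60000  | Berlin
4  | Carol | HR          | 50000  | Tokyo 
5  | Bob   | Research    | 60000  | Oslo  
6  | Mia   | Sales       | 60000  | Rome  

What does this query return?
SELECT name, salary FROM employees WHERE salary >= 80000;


Filtering: salary >= 80000
Matching: 1 rows

1 rows:
Nate, 90000


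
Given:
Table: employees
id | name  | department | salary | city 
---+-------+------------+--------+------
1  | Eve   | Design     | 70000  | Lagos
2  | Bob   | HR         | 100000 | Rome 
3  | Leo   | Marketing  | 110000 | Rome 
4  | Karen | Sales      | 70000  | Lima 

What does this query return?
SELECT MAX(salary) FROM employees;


Salaries: 70000, 100000, 110000, 70000
MAX = 110000

110000


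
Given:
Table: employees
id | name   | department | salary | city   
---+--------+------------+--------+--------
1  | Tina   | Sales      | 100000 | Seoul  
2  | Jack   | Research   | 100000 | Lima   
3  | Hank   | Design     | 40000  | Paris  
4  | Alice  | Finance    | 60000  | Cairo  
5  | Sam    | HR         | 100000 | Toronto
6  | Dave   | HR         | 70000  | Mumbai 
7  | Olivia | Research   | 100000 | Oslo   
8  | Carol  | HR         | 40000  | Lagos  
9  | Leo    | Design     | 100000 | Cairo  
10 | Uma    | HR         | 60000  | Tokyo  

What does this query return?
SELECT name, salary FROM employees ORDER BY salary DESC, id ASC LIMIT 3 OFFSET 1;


Sort by salary DESC (id ASC tiebreak), then skip 1 and take 3
Rows 2 through 4

3 rows:
Jack, 100000
Sam, 100000
Olivia, 100000


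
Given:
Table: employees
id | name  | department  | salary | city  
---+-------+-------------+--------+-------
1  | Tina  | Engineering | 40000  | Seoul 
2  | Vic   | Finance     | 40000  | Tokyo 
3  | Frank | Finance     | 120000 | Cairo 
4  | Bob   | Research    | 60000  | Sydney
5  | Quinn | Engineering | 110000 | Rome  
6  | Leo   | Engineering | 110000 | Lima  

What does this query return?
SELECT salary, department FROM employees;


Projecting columns: salary, department

6 rows:
40000, Engineering
40000, Finance
120000, Finance
60000, Research
110000, Engineering
110000, Engineering


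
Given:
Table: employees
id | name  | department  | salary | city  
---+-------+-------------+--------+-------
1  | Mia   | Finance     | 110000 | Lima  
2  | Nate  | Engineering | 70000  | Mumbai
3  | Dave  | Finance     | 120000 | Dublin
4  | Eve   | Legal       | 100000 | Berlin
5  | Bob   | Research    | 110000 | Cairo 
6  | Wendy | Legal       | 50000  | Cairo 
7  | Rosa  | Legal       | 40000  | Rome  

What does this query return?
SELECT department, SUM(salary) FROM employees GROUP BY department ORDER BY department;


Summing salary within each department:
  Engineering: 70000 = 70000
  Finance: 110000 + 120000 = 230000
  Legal: 100000 + 50000 + 40000 = 190000
  Research: 110000 = 110000


4 groups:
Engineering, 70000
Finance, 230000
Legal, 190000
Research, 110000


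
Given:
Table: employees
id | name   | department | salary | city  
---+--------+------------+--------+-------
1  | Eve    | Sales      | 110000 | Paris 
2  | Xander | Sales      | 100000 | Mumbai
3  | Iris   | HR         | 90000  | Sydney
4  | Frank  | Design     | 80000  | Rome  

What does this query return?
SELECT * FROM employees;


SELECT * returns all 4 rows with all columns

4 rows:
1, Eve, Sales, 110000, Paris
2, Xander, Sales, 100000, Mumbai
3, Iris, HR, 90000, Sydney
4, Frank, Design, 80000, Rome


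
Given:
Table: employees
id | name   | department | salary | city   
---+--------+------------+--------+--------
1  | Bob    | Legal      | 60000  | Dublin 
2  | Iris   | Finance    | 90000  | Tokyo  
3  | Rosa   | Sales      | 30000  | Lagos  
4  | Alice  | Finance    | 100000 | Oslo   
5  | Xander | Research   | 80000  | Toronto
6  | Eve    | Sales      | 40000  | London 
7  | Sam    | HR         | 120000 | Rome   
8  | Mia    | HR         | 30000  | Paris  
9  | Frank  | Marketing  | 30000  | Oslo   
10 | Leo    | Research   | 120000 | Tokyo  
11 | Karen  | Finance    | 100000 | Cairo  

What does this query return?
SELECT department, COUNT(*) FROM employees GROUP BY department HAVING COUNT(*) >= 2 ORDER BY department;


Groups with count >= 2:
  Finance: 3 -> PASS
  HR: 2 -> PASS
  Research: 2 -> PASS
  Sales: 2 -> PASS
  Legal: 1 -> filtered out
  Marketing: 1 -> filtered out


4 groups:
Finance, 3
HR, 2
Research, 2
Sales, 2


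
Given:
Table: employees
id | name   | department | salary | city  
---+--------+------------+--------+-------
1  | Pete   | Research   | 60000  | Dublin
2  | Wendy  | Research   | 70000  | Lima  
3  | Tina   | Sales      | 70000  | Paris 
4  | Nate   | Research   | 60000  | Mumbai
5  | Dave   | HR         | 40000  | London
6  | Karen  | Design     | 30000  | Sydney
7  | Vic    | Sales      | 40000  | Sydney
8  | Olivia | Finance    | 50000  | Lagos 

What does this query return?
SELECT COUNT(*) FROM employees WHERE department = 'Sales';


Counting rows where department = 'Sales'
  Tina -> MATCH
  Vic -> MATCH


2


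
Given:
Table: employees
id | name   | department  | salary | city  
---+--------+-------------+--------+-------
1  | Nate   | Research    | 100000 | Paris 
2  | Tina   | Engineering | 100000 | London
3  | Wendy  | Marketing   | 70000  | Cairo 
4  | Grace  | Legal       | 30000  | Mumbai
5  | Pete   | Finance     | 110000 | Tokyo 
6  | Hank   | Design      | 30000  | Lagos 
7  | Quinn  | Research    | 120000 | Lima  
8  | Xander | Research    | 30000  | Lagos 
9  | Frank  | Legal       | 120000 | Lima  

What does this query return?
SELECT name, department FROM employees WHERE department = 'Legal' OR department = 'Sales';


Filtering: department = 'Legal' OR 'Sales'
Matching: 2 rows

2 rows:
Grace, Legal
Frank, Legal


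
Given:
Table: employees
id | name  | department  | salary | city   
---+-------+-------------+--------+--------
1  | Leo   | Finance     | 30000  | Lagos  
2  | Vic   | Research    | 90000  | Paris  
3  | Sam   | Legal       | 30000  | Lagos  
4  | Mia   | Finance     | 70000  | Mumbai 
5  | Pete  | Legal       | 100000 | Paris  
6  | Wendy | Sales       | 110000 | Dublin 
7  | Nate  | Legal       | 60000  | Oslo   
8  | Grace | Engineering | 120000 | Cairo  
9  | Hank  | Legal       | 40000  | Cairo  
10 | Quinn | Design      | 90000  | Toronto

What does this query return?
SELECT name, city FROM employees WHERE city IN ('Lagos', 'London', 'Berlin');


Filtering: city IN ('Lagos', 'London', 'Berlin')
Matching: 2 rows

2 rows:
Leo, Lagos
Sam, Lagos


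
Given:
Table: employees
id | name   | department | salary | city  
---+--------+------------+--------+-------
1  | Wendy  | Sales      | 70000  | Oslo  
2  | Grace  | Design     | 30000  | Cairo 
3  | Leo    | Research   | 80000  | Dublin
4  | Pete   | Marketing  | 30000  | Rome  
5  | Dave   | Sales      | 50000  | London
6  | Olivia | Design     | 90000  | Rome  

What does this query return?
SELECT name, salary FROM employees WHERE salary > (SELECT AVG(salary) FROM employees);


Subquery: AVG(salary) = 58333.33
Filtering: salary > 58333.33
  Wendy (70000) -> MATCH
  Leo (80000) -> MATCH
  Olivia (90000) -> MATCH


3 rows:
Wendy, 70000
Leo, 80000
Olivia, 90000


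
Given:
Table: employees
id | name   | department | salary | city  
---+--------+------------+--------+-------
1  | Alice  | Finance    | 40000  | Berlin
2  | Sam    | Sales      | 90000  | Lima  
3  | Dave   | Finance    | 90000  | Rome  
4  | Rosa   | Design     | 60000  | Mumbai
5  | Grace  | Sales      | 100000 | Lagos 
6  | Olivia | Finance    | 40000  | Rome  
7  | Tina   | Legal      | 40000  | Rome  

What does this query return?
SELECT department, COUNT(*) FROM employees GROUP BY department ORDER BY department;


Assigning each row to its department group:
  Alice -> Finance
  Sam -> Sales
  Dave -> Finance
  Rosa -> Design
  Grace -> Sales
  Olivia -> Finance
  Tina -> Legal


4 groups:
Design, 1
Finance, 3
Legal, 1
Sales, 2


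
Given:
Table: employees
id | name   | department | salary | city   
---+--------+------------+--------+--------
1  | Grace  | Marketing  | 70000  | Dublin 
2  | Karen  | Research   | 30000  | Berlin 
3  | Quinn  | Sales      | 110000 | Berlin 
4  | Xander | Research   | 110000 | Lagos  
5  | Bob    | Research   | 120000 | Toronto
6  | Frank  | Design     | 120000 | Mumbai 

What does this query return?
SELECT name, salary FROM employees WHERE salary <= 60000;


Filtering: salary <= 60000
Matching: 1 rows

1 rows:
Karen, 30000


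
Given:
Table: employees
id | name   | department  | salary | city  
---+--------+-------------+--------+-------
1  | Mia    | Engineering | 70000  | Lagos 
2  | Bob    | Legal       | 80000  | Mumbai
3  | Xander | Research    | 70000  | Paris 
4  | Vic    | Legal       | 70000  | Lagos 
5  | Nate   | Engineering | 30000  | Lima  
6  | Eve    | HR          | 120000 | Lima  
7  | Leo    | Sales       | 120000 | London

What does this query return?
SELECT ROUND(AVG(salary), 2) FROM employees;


SUM(salary) = 560000
COUNT = 7
ROUND(AVG, 2) = ROUND(560000 / 7, 2) = 80000.0

80000.0


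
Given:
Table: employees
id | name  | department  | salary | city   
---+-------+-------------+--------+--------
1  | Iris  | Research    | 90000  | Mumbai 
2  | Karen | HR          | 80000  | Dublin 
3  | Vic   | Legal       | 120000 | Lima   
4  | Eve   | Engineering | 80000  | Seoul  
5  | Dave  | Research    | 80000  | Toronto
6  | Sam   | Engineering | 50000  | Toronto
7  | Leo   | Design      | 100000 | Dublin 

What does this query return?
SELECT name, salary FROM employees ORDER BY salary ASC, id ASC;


Sorting by salary ASC, then id ASC for ties

7 rows:
Sam, 50000
Karen, 80000
Eve, 80000
Dave, 80000
Iris, 90000
Leo, 100000
Vic, 120000


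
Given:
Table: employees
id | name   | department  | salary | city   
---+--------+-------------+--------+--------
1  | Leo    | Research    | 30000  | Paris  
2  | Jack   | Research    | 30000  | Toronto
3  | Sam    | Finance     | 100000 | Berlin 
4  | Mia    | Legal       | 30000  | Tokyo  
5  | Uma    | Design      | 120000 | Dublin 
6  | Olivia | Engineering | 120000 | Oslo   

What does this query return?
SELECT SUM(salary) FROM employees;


SUM(salary) = 30000 + 30000 + 100000 + 30000 + 120000 + 120000 = 430000

430000


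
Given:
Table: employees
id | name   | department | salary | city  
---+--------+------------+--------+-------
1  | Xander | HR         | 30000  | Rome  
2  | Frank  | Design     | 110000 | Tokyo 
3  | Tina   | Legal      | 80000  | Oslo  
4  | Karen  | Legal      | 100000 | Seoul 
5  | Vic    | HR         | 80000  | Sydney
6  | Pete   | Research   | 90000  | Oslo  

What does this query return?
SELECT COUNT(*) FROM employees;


COUNT(*) counts all rows

6
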